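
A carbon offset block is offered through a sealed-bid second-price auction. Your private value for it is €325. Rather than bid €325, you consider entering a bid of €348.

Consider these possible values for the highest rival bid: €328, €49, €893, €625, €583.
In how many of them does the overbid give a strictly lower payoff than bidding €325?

The deviation hurts exactly when the highest competing bid lies strictly between €325 and €348 — overbidding then wins at a price above your value.
€328: inside the interval → strictly worse (loss €3).
€49: below both → same outcome either way.
€893: above both → same outcome either way.
€625: above both → same outcome either way.
€583: above both → same outcome either way.
Count: 1.

1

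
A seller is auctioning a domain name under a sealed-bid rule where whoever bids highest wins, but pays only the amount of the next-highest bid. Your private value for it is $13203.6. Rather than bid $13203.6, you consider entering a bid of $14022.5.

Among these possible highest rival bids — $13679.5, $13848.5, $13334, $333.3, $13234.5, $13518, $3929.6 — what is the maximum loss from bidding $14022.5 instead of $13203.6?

$13679.5: truthful gives $0, deviation gives −$475.9 → loss $475.9.
$13848.5: truthful gives $0, deviation gives −$644.9 → loss $644.9.
$13334: truthful gives $0, deviation gives −$130.4 → loss $130.4.
$333.3: same outcome either way → loss $0.
$13234.5: truthful gives $0, deviation gives −$30.9 → loss $30.9.
$13518: truthful gives $0, deviation gives −$314.4 → loss $314.4.
$3929.6: same outcome either way → loss $0.
Maximum loss: $644.9.

$644.9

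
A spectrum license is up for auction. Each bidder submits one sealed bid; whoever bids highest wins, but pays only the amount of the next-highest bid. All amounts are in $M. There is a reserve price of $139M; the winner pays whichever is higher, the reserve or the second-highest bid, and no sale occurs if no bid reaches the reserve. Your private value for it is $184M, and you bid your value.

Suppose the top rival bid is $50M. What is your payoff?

$45M

Your bid $184M is the highest and exceeds the reserve.
Price = max(second-highest bid, reserve) = max($50M, $139M) = $139M.
Payoff = $184M − $139M = $45M.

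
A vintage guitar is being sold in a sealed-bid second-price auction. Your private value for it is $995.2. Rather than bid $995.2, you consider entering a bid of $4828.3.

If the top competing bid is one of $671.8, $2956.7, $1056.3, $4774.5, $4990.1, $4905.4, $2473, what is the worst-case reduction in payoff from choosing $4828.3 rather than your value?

$3779.3

$671.8: same outcome either way → loss $0.
$2956.7: truthful gives $0, deviation gives −$1961.5 → loss $1961.5.
$1056.3: truthful gives $0, deviation gives −$61.1 → loss $61.1.
$4774.5: truthful gives $0, deviation gives −$3779.3 → loss $3779.3.
$4990.1: same outcome either way → loss $0.
$4905.4: same outcome either way → loss $0.
$2473: truthful gives $0, deviation gives −$1477.8 → loss $1477.8.
Maximum loss: $3779.3.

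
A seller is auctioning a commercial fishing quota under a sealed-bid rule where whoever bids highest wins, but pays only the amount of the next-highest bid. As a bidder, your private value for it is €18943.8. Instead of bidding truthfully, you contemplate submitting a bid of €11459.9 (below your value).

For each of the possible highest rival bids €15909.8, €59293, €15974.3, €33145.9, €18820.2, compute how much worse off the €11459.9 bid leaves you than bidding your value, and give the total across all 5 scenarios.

The deviation costs you only when the competing bid falls strictly between €11459.9 and €18943.8; elsewhere both bids give the same outcome.
€15909.8: truthful payoff €3034, deviation payoff €0 → loss €3034.
€59293: outcomes coincide → loss €0.
€15974.3: truthful payoff €2969.5, deviation payoff €0 → loss €2969.5.
€33145.9: outcomes coincide → loss €0.
€18820.2: truthful payoff €123.6, deviation payoff €0 → loss €123.6.
Total loss = €3034 + €2969.5 + €123.6 = €6127.1.

€6127.1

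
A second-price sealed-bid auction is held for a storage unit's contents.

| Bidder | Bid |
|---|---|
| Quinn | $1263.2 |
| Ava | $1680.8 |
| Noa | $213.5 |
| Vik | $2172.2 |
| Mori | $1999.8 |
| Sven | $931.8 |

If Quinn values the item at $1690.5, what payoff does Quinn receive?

Highest bid: Vik at $2172.2, so Vik wins.
Second-highest bid: Mori at $1999.8 — that is the price the winner pays.
Quinn did not win, so Quinn pays nothing and receives nothing: payoff $0.

$0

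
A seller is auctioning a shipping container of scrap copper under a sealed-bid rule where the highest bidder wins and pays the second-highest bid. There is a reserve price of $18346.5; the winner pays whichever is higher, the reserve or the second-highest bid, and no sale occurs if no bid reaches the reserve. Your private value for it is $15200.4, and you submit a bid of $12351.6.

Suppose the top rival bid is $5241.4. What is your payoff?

Your bid $12351.6 is the highest bid but falls below the reserve $18346.5, so the item goes unsold. Payoff $0.

$0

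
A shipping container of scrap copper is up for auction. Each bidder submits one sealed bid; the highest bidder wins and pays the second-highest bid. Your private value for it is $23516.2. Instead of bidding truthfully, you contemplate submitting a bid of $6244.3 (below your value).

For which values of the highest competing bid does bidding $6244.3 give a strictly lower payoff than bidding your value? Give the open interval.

($6244.3, $23516.2)

If the competing bid is below $6244.3, both bids win at the same price — no difference.
If it is above $23516.2, both bids lose — no difference.
If it lies strictly between $6244.3 and $23516.2, bidding your value wins at a price below your value (positive payoff) while bidding $6244.3 loses (payoff 0).
So the deviation strictly hurts on the open interval ($6244.3, $23516.2).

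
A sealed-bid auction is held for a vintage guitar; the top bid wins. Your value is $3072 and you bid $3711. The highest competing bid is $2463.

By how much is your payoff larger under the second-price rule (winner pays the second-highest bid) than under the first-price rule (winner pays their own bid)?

You have the highest bid, so you win under either rule.
Second-price: pay $2463 → payoff $609.
First-price: pay your own bid $3711 → payoff −$639.
Difference = $609 − (−$639) = $1248.

$1248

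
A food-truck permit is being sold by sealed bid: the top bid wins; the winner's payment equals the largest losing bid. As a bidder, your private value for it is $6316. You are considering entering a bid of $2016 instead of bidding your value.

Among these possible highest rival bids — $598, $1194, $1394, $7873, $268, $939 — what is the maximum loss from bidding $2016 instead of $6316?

$0

$598: same outcome either way → loss $0.
$1194: same outcome either way → loss $0.
$1394: same outcome either way → loss $0.
$7873: same outcome either way → loss $0.
$268: same outcome either way → loss $0.
$939: same outcome either way → loss $0.
Maximum loss: $0.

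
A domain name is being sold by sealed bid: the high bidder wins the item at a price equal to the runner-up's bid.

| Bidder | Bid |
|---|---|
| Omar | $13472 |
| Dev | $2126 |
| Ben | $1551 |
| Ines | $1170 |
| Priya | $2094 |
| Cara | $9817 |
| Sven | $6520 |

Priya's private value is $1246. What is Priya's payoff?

$0

Highest bid: Omar at $13472, so Omar wins.
Second-highest bid: Cara at $9817 — that is the price the winner pays.
Priya did not win, so Priya pays nothing and receives nothing: payoff $0.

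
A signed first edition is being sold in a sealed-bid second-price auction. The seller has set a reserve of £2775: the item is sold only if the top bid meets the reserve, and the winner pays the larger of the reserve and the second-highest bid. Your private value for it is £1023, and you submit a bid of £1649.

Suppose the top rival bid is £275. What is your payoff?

£0

Your bid £1649 is the highest bid but falls below the reserve £2775, so the item goes unsold. Payoff £0.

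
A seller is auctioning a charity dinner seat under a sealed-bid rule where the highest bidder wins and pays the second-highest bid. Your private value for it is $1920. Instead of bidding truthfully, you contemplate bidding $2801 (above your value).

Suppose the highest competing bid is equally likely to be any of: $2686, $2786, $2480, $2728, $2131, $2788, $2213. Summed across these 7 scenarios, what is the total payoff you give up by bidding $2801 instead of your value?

$4372

The deviation costs you only when the competing bid falls strictly between $1920 and $2801; elsewhere both bids give the same outcome.
$2686: truthful payoff $0, deviation payoff −$766 → loss $766.
$2786: truthful payoff $0, deviation payoff −$866 → loss $866.
$2480: truthful payoff $0, deviation payoff −$560 → loss $560.
$2728: truthful payoff $0, deviation payoff −$808 → loss $808.
$2131: truthful payoff $0, deviation payoff −$211 → loss $211.
$2788: truthful payoff $0, deviation payoff −$868 → loss $868.
$2213: truthful payoff $0, deviation payoff −$293 → loss $293.
Total loss = $766 + $866 + $560 + $808 + $211 + $868 + $293 = $4372.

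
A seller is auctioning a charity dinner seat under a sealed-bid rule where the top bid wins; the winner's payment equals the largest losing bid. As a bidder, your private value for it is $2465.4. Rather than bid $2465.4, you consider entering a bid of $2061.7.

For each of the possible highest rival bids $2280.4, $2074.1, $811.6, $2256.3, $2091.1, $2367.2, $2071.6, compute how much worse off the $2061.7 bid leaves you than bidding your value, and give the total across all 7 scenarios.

$1651.7

The deviation costs you only when the competing bid falls strictly between $2061.7 and $2465.4; elsewhere both bids give the same outcome.
$2280.4: truthful payoff $185, deviation payoff $0 → loss $185.
$2074.1: truthful payoff $391.3, deviation payoff $0 → loss $391.3.
$811.6: outcomes coincide → loss $0.
$2256.3: truthful payoff $209.1, deviation payoff $0 → loss $209.1.
$2091.1: truthful payoff $374.3, deviation payoff $0 → loss $374.3.
$2367.2: truthful payoff $98.2, deviation payoff $0 → loss $98.2.
$2071.6: truthful payoff $393.8, deviation payoff $0 → loss $393.8.
Total loss = $185 + $391.3 + $209.1 + $374.3 + $98.2 + $393.8 = $1651.7.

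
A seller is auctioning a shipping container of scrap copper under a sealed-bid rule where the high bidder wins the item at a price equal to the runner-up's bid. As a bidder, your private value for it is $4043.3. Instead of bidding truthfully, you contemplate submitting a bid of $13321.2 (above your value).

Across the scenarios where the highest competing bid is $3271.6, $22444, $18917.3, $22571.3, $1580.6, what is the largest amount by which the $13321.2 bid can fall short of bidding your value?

$0

$3271.6: same outcome either way → loss $0.
$22444: same outcome either way → loss $0.
$18917.3: same outcome either way → loss $0.
$22571.3: same outcome either way → loss $0.
$1580.6: same outcome either way → loss $0.
Maximum loss: $0.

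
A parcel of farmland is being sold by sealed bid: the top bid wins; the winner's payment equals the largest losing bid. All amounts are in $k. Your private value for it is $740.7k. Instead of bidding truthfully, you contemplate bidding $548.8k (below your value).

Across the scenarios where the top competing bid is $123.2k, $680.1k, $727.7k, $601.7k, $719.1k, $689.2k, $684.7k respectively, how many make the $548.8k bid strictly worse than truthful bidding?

The deviation hurts exactly when the highest competing bid lies strictly between $548.8k and $740.7k — underbidding then forfeits a profitable win.
$123.2k: below both → same outcome either way.
$680.1k: inside the interval → strictly worse (loss $60.6k).
$727.7k: inside the interval → strictly worse (loss $13k).
$601.7k: inside the interval → strictly worse (loss $139k).
$719.1k: inside the interval → strictly worse (loss $21.6k).
$689.2k: inside the interval → strictly worse (loss $51.5k).
$684.7k: inside the interval → strictly worse (loss $56k).
Count: 6.

6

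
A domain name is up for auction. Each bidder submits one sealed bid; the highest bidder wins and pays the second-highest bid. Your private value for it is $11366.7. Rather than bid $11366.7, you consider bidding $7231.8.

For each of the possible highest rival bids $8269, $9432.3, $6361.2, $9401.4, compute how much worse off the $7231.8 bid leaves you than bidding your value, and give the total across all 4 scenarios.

$6997.4

The deviation costs you only when the competing bid falls strictly between $7231.8 and $11366.7; elsewhere both bids give the same outcome.
$8269: truthful payoff $3097.7, deviation payoff $0 → loss $3097.7.
$9432.3: truthful payoff $1934.4, deviation payoff $0 → loss $1934.4.
$6361.2: outcomes coincide → loss $0.
$9401.4: truthful payoff $1965.3, deviation payoff $0 → loss $1965.3.
Total loss = $3097.7 + $1934.4 + $1965.3 = $6997.4.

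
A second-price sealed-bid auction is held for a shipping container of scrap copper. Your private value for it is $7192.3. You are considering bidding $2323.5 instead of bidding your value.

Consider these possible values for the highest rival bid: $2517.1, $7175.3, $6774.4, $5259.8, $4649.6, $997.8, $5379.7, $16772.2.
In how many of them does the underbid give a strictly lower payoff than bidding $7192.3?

The deviation hurts exactly when the highest competing bid lies strictly between $2323.5 and $7192.3 — underbidding then forfeits a profitable win.
$2517.1: inside the interval → strictly worse (loss $4675.2).
$7175.3: inside the interval → strictly worse (loss $17).
$6774.4: inside the interval → strictly worse (loss $417.9).
$5259.8: inside the interval → strictly worse (loss $1932.5).
$4649.6: inside the interval → strictly worse (loss $2542.7).
$997.8: below both → same outcome either way.
$5379.7: inside the interval → strictly worse (loss $1812.6).
$16772.2: above both → same outcome either way.
Count: 6.

6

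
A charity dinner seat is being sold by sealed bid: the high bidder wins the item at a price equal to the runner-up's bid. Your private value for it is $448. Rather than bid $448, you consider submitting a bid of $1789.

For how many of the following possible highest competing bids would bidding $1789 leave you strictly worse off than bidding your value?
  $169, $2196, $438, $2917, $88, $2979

0

The deviation hurts exactly when the highest competing bid lies strictly between $448 and $1789 — overbidding then wins at a price above your value.
$169: below both → same outcome either way.
$2196: above both → same outcome either way.
$438: below both → same outcome either way.
$2917: above both → same outcome either way.
$88: below both → same outcome either way.
$2979: above both → same outcome either way.
Count: 0.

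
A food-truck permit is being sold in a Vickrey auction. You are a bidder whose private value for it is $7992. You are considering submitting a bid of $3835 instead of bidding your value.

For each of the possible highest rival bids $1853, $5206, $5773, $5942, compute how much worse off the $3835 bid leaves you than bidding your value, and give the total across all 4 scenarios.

The deviation costs you only when the competing bid falls strictly between $3835 and $7992; elsewhere both bids give the same outcome.
$1853: outcomes coincide → loss $0.
$5206: truthful payoff $2786, deviation payoff $0 → loss $2786.
$5773: truthful payoff $2219, deviation payoff $0 → loss $2219.
$5942: truthful payoff $2050, deviation payoff $0 → loss $2050.
Total loss = $2786 + $2219 + $2050 = $7055.

$7055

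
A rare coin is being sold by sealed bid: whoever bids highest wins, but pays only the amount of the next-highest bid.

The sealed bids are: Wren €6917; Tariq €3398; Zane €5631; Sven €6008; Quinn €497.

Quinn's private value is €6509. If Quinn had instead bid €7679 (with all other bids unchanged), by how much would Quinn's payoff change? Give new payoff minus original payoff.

−€408

The highest bid among the other bidders is €6917; Quinn's bid doesn't change that.
Original bid €497: Quinn is not highest (top rival bid is €6917); payoff €0.
Alternative bid €7679: Quinn is highest, pays the top rival bid €6917; payoff €6509 − €6917 = −€408.
Change in payoff = −€408 − (€0) = −€408.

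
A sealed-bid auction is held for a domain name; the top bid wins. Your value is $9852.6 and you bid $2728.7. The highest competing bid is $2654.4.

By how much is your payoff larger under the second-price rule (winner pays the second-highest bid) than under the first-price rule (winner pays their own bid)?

You have the highest bid, so you win under either rule.
Second-price: pay $2654.4 → payoff $7198.2.
First-price: pay your own bid $2728.7 → payoff $7123.9.
Difference = $7198.2 − ($7123.9) = $74.3.

$74.3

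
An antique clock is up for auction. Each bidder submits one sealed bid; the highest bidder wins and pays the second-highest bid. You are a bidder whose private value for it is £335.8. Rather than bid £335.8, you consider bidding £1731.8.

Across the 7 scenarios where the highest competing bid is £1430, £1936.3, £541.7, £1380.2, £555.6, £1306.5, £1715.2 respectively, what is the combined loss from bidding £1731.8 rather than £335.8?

The deviation costs you only when the competing bid falls strictly between £335.8 and £1731.8; elsewhere both bids give the same outcome.
£1430: truthful payoff £0, deviation payoff −£1094.2 → loss £1094.2.
£1936.3: outcomes coincide → loss £0.
£541.7: truthful payoff £0, deviation payoff −£205.9 → loss £205.9.
£1380.2: truthful payoff £0, deviation payoff −£1044.4 → loss £1044.4.
£555.6: truthful payoff £0, deviation payoff −£219.8 → loss £219.8.
£1306.5: truthful payoff £0, deviation payoff −£970.7 → loss £970.7.
£1715.2: truthful payoff £0, deviation payoff −£1379.4 → loss £1379.4.
Total loss = £1094.2 + £205.9 + £1044.4 + £219.8 + £970.7 + £1379.4 = £4914.4.

£4914.4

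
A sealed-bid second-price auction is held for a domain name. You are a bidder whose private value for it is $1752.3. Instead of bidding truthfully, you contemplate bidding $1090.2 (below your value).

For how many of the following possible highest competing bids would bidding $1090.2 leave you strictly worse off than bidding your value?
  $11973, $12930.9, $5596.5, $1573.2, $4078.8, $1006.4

1

The deviation hurts exactly when the highest competing bid lies strictly between $1090.2 and $1752.3 — underbidding then forfeits a profitable win.
$11973: above both → same outcome either way.
$12930.9: above both → same outcome either way.
$5596.5: above both → same outcome either way.
$1573.2: inside the interval → strictly worse (loss $179.1).
$4078.8: above both → same outcome either way.
$1006.4: below both → same outcome either way.
Count: 1.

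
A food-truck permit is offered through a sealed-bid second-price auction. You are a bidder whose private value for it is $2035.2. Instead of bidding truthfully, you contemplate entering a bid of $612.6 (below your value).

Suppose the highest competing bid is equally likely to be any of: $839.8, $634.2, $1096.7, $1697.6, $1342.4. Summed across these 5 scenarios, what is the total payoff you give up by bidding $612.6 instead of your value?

The deviation costs you only when the competing bid falls strictly between $612.6 and $2035.2; elsewhere both bids give the same outcome.
$839.8: truthful payoff $1195.4, deviation payoff $0 → loss $1195.4.
$634.2: truthful payoff $1401, deviation payoff $0 → loss $1401.
$1096.7: truthful payoff $938.5, deviation payoff $0 → loss $938.5.
$1697.6: truthful payoff $337.6, deviation payoff $0 → loss $337.6.
$1342.4: truthful payoff $692.8, deviation payoff $0 → loss $692.8.
Total loss = $1195.4 + $1401 + $938.5 + $337.6 + $692.8 = $4565.3.
Truthful bidding weakly dominates here: raising your bid can only win items priced above your value, and lowering it can only forfeit items priced below.

$4565.3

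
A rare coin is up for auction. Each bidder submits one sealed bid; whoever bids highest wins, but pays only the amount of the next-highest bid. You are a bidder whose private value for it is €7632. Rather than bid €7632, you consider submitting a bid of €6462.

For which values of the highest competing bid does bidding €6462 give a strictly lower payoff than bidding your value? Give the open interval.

If the competing bid is below €6462, both bids win at the same price — no difference.
If it is above €7632, both bids lose — no difference.
If it lies strictly between €6462 and €7632, bidding your value wins at a price below your value (positive payoff) while bidding €6462 loses (payoff 0).
So the deviation strictly hurts on the open interval (€6462, €7632).

(€6462, €7632)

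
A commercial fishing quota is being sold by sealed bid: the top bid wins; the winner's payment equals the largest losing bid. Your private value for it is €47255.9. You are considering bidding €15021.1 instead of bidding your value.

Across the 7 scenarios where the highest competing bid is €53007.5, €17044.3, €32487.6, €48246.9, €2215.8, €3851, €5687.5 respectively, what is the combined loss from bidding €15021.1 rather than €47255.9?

€44979.9

The deviation costs you only when the competing bid falls strictly between €15021.1 and €47255.9; elsewhere both bids give the same outcome.
€53007.5: outcomes coincide → loss €0.
€17044.3: truthful payoff €30211.6, deviation payoff €0 → loss €30211.6.
€32487.6: truthful payoff €14768.3, deviation payoff €0 → loss €14768.3.
€48246.9: outcomes coincide → loss €0.
€2215.8: outcomes coincide → loss €0.
€3851: outcomes coincide → loss €0.
€5687.5: outcomes coincide → loss €0.
Total loss = €30211.6 + €14768.3 = €44979.9.
Because the price is fixed by the runner-up's bid, deviating from your value can only change a good outcome into a bad one — never the reverse.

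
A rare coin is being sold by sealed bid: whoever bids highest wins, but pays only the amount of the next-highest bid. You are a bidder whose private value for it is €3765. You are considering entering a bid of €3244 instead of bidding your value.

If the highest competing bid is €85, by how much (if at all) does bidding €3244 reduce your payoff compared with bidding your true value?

Bidding your value €3765: you win (since €3765 > €85) and pay €85. Payoff €3680.
Bidding €3244: you win and pay €85. Payoff €3765 − €85 = €3680.
Difference = €3680 − €3680 = €0; both bids lead to the same outcome because the competing bid is below both your value and your alternative bid.

€0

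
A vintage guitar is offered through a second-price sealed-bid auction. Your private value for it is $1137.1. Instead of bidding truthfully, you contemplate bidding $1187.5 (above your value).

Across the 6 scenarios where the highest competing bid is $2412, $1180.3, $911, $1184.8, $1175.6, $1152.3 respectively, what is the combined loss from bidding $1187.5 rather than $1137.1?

The deviation costs you only when the competing bid falls strictly between $1137.1 and $1187.5; elsewhere both bids give the same outcome.
$2412: outcomes coincide → loss $0.
$1180.3: truthful payoff $0, deviation payoff −$43.2 → loss $43.2.
$911: outcomes coincide → loss $0.
$1184.8: truthful payoff $0, deviation payoff −$47.7 → loss $47.7.
$1175.6: truthful payoff $0, deviation payoff −$38.5 → loss $38.5.
$1152.3: truthful payoff $0, deviation payoff −$15.2 → loss $15.2.
Total loss = $43.2 + $47.7 + $38.5 + $15.2 = $144.6.

$144.6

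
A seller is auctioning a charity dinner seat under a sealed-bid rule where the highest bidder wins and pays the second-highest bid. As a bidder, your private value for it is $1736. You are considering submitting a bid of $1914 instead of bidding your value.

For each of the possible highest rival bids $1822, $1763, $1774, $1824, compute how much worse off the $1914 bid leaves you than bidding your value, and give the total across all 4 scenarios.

The deviation costs you only when the competing bid falls strictly between $1736 and $1914; elsewhere both bids give the same outcome.
$1822: truthful payoff $0, deviation payoff −$86 → loss $86.
$1763: truthful payoff $0, deviation payoff −$27 → loss $27.
$1774: truthful payoff $0, deviation payoff −$38 → loss $38.
$1824: truthful payoff $0, deviation payoff −$88 → loss $88.
Total loss = $86 + $27 + $38 + $88 = $239.
Truthful bidding weakly dominates here: raising your bid can only win items priced above your value, and lowering it can only forfeit items priced below.

$239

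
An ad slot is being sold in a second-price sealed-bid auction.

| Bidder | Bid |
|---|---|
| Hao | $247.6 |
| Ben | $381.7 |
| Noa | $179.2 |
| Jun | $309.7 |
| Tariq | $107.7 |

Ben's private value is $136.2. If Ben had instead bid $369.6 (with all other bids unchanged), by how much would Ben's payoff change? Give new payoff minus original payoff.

The highest bid among the other bidders is $309.7; Ben's bid doesn't change that.
Original bid $381.7: Ben is highest, pays the top rival bid $309.7; payoff $136.2 − $309.7 = −$173.5.
Alternative bid $369.6: Ben is highest, pays the top rival bid $309.7; payoff $136.2 − $309.7 = −$173.5.
Change in payoff = −$173.5 − (−$173.5) = $0.

$0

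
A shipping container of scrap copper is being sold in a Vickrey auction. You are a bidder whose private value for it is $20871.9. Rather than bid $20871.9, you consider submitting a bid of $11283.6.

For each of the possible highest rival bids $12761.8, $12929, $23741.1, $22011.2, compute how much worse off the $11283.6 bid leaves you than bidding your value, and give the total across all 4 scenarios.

$16053

The deviation costs you only when the competing bid falls strictly between $11283.6 and $20871.9; elsewhere both bids give the same outcome.
$12761.8: truthful payoff $8110.1, deviation payoff $0 → loss $8110.1.
$12929: truthful payoff $7942.9, deviation payoff $0 → loss $7942.9.
$23741.1: outcomes coincide → loss $0.
$22011.2: outcomes coincide → loss $0.
Total loss = $8110.1 + $7942.9 = $16053.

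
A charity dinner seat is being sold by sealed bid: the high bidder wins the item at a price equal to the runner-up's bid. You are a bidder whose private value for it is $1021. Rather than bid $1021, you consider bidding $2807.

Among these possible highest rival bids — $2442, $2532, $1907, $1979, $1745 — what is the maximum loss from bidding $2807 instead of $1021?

$2442: truthful gives $0, deviation gives −$1421 → loss $1421.
$2532: truthful gives $0, deviation gives −$1511 → loss $1511.
$1907: truthful gives $0, deviation gives −$886 → loss $886.
$1979: truthful gives $0, deviation gives −$958 → loss $958.
$1745: truthful gives $0, deviation gives −$724 → loss $724.
Maximum loss: $1511.

$1511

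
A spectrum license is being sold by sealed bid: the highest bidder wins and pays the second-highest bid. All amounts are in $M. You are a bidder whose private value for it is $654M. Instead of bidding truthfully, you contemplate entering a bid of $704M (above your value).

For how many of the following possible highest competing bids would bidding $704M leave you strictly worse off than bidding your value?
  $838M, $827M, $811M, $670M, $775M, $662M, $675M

The deviation hurts exactly when the highest competing bid lies strictly between $654M and $704M — overbidding then wins at a price above your value.
$838M: above both → same outcome either way.
$827M: above both → same outcome either way.
$811M: above both → same outcome either way.
$670M: inside the interval → strictly worse (loss $16M).
$775M: above both → same outcome either way.
$662M: inside the interval → strictly worse (loss $8M).
$675M: inside the interval → strictly worse (loss $21M).
Count: 3.

3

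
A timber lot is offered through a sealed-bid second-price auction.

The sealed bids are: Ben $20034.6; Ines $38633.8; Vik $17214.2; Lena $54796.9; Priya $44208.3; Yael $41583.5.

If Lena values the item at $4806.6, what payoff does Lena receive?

Highest bid: Lena at $54796.9, so Lena wins.
Second-highest bid: Priya at $44208.3 — that is the price the winner pays.
Lena's payoff = value − price = $4806.6 − $44208.3 = −$39401.7.

−$39401.7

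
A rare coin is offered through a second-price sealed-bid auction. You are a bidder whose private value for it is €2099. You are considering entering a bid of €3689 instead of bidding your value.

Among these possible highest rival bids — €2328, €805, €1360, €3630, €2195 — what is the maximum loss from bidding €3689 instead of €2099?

€1531

€2328: truthful gives €0, deviation gives −€229 → loss €229.
€805: same outcome either way → loss €0.
€1360: same outcome either way → loss €0.
€3630: truthful gives €0, deviation gives −€1531 → loss €1531.
€2195: truthful gives €0, deviation gives −€96 → loss €96.
Maximum loss: €1531.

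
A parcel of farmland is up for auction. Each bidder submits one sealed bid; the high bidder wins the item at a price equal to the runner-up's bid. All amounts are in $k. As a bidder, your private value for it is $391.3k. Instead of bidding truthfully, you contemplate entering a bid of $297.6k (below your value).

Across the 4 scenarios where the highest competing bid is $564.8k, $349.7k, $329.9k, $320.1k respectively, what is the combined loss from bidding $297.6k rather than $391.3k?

The deviation costs you only when the competing bid falls strictly between $297.6k and $391.3k; elsewhere both bids give the same outcome.
$564.8k: outcomes coincide → loss $0k.
$349.7k: truthful payoff $41.6k, deviation payoff $0k → loss $41.6k.
$329.9k: truthful payoff $61.4k, deviation payoff $0k → loss $61.4k.
$320.1k: truthful payoff $71.2k, deviation payoff $0k → loss $71.2k.
Total loss = $41.6k + $61.4k + $71.2k = $174.2k.
Truthful bidding weakly dominates here: raising your bid can only win items priced above your value, and lowering it can only forfeit items priced below.

$174.2k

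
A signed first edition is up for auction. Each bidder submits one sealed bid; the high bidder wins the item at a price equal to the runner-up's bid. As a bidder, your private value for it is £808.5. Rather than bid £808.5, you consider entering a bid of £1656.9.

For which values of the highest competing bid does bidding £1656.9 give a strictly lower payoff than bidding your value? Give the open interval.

(£808.5, £1656.9)

If the competing bid is below £808.5, both bids win at the same price — no difference.
If it is above £1656.9, both bids lose — no difference.
If it lies strictly between £808.5 and £1656.9, bidding your value loses (payoff 0) while bidding £1656.9 wins at a price above your value (payoff negative).
So the deviation strictly hurts on the open interval (£808.5, £1656.9).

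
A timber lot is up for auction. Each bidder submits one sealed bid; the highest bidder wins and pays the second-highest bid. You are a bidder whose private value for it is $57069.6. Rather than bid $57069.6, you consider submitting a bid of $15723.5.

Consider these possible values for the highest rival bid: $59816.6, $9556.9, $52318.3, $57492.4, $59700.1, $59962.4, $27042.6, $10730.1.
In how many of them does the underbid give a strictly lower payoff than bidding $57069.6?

2

The deviation hurts exactly when the highest competing bid lies strictly between $15723.5 and $57069.6 — underbidding then forfeits a profitable win.
$59816.6: above both → same outcome either way.
$9556.9: below both → same outcome either way.
$52318.3: inside the interval → strictly worse (loss $4751.3).
$57492.4: above both → same outcome either way.
$59700.1: above both → same outcome either way.
$59962.4: above both → same outcome either way.
$27042.6: inside the interval → strictly worse (loss $30027).
$10730.1: below both → same outcome either way.
Count: 2.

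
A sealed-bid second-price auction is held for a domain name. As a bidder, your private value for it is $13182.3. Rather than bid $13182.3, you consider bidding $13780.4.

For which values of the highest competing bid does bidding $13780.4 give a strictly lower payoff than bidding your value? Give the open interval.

($13182.3, $13780.4)

If the competing bid is below $13182.3, both bids win at the same price — no difference.
If it is above $13780.4, both bids lose — no difference.
If it lies strictly between $13182.3 and $13780.4, bidding your value loses (payoff 0) while bidding $13780.4 wins at a price above your value (payoff negative).
So the deviation strictly hurts on the open interval ($13182.3, $13780.4).
In a second-price auction your bid sets only whether you win, not what you pay, so bidding your true value is weakly dominant.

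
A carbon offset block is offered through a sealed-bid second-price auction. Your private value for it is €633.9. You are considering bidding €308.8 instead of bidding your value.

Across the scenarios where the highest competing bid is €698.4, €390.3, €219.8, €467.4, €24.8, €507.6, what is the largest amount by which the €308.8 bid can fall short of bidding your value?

€698.4: same outcome either way → loss €0.
€390.3: truthful gives €243.6, deviation gives €0 → loss €243.6.
€219.8: same outcome either way → loss €0.
€467.4: truthful gives €166.5, deviation gives €0 → loss €166.5.
€24.8: same outcome either way → loss €0.
€507.6: truthful gives €126.3, deviation gives €0 → loss €126.3.
Maximum loss: €243.6.

€243.6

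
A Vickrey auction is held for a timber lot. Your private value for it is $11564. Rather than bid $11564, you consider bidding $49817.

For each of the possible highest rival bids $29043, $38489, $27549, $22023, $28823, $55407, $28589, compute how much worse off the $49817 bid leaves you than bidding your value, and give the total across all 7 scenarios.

$105132

The deviation costs you only when the competing bid falls strictly between $11564 and $49817; elsewhere both bids give the same outcome.
$29043: truthful payoff $0, deviation payoff −$17479 → loss $17479.
$38489: truthful payoff $0, deviation payoff −$26925 → loss $26925.
$27549: truthful payoff $0, deviation payoff −$15985 → loss $15985.
$22023: truthful payoff $0, deviation payoff −$10459 → loss $10459.
$28823: truthful payoff $0, deviation payoff −$17259 → loss $17259.
$55407: outcomes coincide → loss $0.
$28589: truthful payoff $0, deviation payoff −$17025 → loss $17025.
Total loss = $17479 + $26925 + $15985 + $10459 + $17259 + $17025 = $105132.
In a second-price auction your bid sets only whether you win, not what you pay, so bidding your true value is weakly dominant.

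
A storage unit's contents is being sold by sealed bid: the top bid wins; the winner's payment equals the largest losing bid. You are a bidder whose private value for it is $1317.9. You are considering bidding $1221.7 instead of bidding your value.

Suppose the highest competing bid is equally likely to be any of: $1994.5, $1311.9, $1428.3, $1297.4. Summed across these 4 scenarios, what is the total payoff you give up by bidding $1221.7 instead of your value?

The deviation costs you only when the competing bid falls strictly between $1221.7 and $1317.9; elsewhere both bids give the same outcome.
$1994.5: outcomes coincide → loss $0.
$1311.9: truthful payoff $6, deviation payoff $0 → loss $6.
$1428.3: outcomes coincide → loss $0.
$1297.4: truthful payoff $20.5, deviation payoff $0 → loss $20.5.
Total loss = $6 + $20.5 = $26.5.
Because the price is fixed by the runner-up's bid, deviating from your value can only change a good outcome into a bad one — never the reverse.

$26.5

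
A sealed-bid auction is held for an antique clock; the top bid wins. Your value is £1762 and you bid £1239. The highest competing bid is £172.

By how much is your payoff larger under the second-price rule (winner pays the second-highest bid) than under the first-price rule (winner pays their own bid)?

£1067

You have the highest bid, so you win under either rule.
Second-price: pay £172 → payoff £1590.
First-price: pay your own bid £1239 → payoff £523.
Difference = £1590 − (£523) = £1067.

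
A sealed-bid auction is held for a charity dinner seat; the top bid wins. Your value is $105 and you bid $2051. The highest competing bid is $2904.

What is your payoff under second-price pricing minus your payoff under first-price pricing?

Your bid $2051 is below $2904, so you lose under either rule.
Payoff is $0 in both cases; difference = $0.

$0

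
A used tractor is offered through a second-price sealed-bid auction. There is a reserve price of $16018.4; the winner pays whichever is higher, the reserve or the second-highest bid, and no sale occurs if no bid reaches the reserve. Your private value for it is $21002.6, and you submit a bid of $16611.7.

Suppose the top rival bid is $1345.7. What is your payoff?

Your bid $16611.7 is the highest and exceeds the reserve.
Price = max(second-highest bid, reserve) = max($1345.7, $16018.4) = $16018.4.
Payoff = $21002.6 − $16018.4 = $4984.2.

$4984.2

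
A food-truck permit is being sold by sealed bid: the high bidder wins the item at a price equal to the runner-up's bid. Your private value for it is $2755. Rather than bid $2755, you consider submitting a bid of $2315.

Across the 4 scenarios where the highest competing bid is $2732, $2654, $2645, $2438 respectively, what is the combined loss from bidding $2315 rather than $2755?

$551

The deviation costs you only when the competing bid falls strictly between $2315 and $2755; elsewhere both bids give the same outcome.
$2732: truthful payoff $23, deviation payoff $0 → loss $23.
$2654: truthful payoff $101, deviation payoff $0 → loss $101.
$2645: truthful payoff $110, deviation payoff $0 → loss $110.
$2438: truthful payoff $317, deviation payoff $0 → loss $317.
Total loss = $23 + $101 + $110 + $317 = $551.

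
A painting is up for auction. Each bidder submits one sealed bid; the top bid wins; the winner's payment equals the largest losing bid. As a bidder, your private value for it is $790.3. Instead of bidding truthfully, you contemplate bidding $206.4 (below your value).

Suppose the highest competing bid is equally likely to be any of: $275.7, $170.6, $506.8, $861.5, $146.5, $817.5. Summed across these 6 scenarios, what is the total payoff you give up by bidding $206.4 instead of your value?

The deviation costs you only when the competing bid falls strictly between $206.4 and $790.3; elsewhere both bids give the same outcome.
$275.7: truthful payoff $514.6, deviation payoff $0 → loss $514.6.
$170.6: outcomes coincide → loss $0.
$506.8: truthful payoff $283.5, deviation payoff $0 → loss $283.5.
$861.5: outcomes coincide → loss $0.
$146.5: outcomes coincide → loss $0.
$817.5: outcomes coincide → loss $0.
Total loss = $514.6 + $283.5 = $798.1.
Truthful bidding weakly dominates here: raising your bid can only win items priced above your value, and lowering it can only forfeit items priced below.

$798.1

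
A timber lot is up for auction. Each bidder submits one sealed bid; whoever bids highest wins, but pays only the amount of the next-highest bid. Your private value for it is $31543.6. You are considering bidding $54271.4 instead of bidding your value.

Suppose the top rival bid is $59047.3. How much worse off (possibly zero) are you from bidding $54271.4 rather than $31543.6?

Bidding your value $31543.6: you lose (since $31543.6 < $59047.3). Payoff $0.
Bidding $54271.4: you lose. Payoff $0.
Difference = $0 − $0 = $0; both bids lead to the same outcome because the competing bid is above both your value and your alternative bid.
In a second-price auction your bid sets only whether you win, not what you pay, so bidding your true value is weakly dominant.

$0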